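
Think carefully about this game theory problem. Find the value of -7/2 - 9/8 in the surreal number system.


x = -7/2, y = 9/8
Converting to common denominator: 8
x = -28/8, y = 9/8
x - y = -7/2 - 9/8 = -37/8

-37/8


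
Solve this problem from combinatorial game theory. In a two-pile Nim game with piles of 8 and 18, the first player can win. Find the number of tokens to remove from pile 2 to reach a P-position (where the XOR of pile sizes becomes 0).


Piles: 8 and 18
Current XOR: 8 XOR 18 = 26 (non-zero, so this is an N-position).
To make the XOR zero, we need to find a move that balances the piles.
For pile 2 (size 18): target = 18 XOR 26 = 8
We reduce pile 2 from 18 to 8.
Tokens removed: 18 - 8 = 10
Verification: 8 XOR 8 = 0

10


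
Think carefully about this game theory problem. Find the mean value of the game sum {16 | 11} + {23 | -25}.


G1 = {16 | 11}, G2 = {23 | -25}
Each is a switch {a | b} with numbers a > b; its mean value is (a + b)/2, and mean value is additive over game sums: m(G1 + G2) = m(G1) + m(G2).
Mean of G1 = (16 + (11))/2 = 27/2 = 27/2
Mean of G2 = (23 + (-25))/2 = -2/2 = -1
Mean of G1 + G2 = 27/2 + -1 = 25/2

25/2


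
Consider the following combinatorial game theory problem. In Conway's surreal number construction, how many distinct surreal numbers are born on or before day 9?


Day 0: {|} = 0 is born. Count = 1.
Day n: the number of surreal numbers born by day n is 2^(n+1) - 1.
By day 0: 2^1 - 1 = 1
By day 1: 2^2 - 1 = 3
By day 2: 2^3 - 1 = 7
By day 3: 2^4 - 1 = 15
By day 4: 2^5 - 1 = 31
By day 5: 2^6 - 1 = 63
By day 6: 2^7 - 1 = 127
By day 7: 2^8 - 1 = 255
By day 8: 2^9 - 1 = 511
By day 9: 2^10 - 1 = 1023
By day 9: 1023 surreal numbers.

1023


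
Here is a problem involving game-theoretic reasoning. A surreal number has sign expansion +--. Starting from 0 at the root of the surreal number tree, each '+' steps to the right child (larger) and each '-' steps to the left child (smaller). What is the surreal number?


Sign expansion: +--
Rule: track bounds (lo, hi), initially (-inf, +inf). On '+', the current value becomes lo and we move to the simplest number in (value, hi): value + 1 if hi = +inf, otherwise the midpoint (value + hi)/2. On '-', the current value becomes hi and we move to value - 1 if lo = -inf, otherwise the midpoint (lo + value)/2.
Start at 0.
Step 1: sign = +, move right. Bounds: (0, +inf). Value = 1
Step 2: sign = -, move left. Bounds: (0, 1). Value = 1/2
Step 3: sign = -, move left. Bounds: (0, 1/2). Value = 1/4
The surreal number with sign expansion +-- is 1/4.

1/4


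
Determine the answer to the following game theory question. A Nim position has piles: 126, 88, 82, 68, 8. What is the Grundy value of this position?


We need the XOR (exclusive or) of all pile sizes.
After XOR-ing pile 1 (size 126): 0 XOR 126 = 126
After XOR-ing pile 2 (size 88): 126 XOR 88 = 38
After XOR-ing pile 3 (size 82): 38 XOR 82 = 116
After XOR-ing pile 4 (size 68): 116 XOR 68 = 48
After XOR-ing pile 5 (size 8): 48 XOR 8 = 56
The Nim-value of this position is 56.

56


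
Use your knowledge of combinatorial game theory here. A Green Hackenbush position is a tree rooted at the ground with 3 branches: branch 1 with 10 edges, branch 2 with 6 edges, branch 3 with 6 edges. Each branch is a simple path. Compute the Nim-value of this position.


The tree has 3 branches from the ground vertex.
In Green Hackenbush, the Nim-value of a simple path of length k is k.
Branch 1: length 10, Nim-value = 10
Branch 2: length 6, Nim-value = 6
Branch 3: length 6, Nim-value = 6
Total Nim-value = XOR of all branch values:
0 XOR 10 = 10
10 XOR 6 = 12
12 XOR 6 = 10
Nim-value of the tree = 10

10


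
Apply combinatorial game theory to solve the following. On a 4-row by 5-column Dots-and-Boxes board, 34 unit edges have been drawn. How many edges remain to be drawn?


Grid: 4 x 5 boxes, i.e. 5 rows and 6 columns of dots.
Horizontal edges: (rows + 1) * cols = 5 * 5 = 25
Vertical edges: rows * (cols + 1) = 4 * 6 = 24
Total edges: 25 + 24 = 49
Edges drawn: 34
Remaining: 49 - 34 = 15

15


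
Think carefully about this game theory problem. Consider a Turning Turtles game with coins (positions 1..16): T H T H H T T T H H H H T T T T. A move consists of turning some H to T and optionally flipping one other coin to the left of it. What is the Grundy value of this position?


Coins: T H T H H T T T H H H H T T T T
Key fact: a single head at position k behaves exactly like a Nim heap of size k (turning it to T and optionally flipping a coin at j < k corresponds to moving the heap from k to j, or to 0), and heads combine as a disjunctive sum (two heads at the same place would cancel, matching j XOR j = 0). So the Nim-value is the XOR of the 1-indexed positions of the heads.
Face-up positions (1-indexed): [2, 4, 5, 9, 10, 11, 12]
XOR 0 with 2: 0 XOR 2 = 2
XOR 2 with 4: 2 XOR 4 = 6
XOR 6 with 5: 6 XOR 5 = 3
XOR 3 with 9: 3 XOR 9 = 10
XOR 10 with 10: 10 XOR 10 = 0
XOR 0 with 11: 0 XOR 11 = 11
XOR 11 with 12: 11 XOR 12 = 7
Nim-value = 7

7


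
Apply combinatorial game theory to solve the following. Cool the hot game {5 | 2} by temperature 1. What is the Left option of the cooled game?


Original game: {5 | 2} (a switch {a | b} with a > b).
Cooling by t (for t below the temperature (a - b)/2 = 3/2) taxes each move by t: {a | b} cooled by t is {a - t | b + t}.
Cooling amount: t = 1
Cooled Left option: 5 - 1 = 4
Cooled Right option: 2 + 1 = 3
Cooled game: {4 | 3}
Left option = 4

4


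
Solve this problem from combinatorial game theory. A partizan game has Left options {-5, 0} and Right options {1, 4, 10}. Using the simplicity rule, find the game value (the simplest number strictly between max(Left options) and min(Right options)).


Left options: {-5, 0}, max = 0
Right options: {1, 4, 10}, min = 1
All options are numbers and max(Left) < min(Right), so by the simplicity theorem the value is the simplest (earliest-born) number strictly between 0 and 1.
No integer lies strictly between 0 and 1, so the value is the dyadic rational m/2^k in the interval with the smallest k (then m odd); search k = 1, 2, ...:
Denominator 2: 1/2 lies strictly between 0 and 1 -- found.
The simplest number in the interval is 1/2.
Game value = 1/2

1/2


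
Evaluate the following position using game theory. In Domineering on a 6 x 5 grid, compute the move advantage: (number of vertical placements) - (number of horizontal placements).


Board is 6 x 5 (rows x cols).
Left (vertical) placements: (rows-1) * cols = 5 * 5 = 25
Right (horizontal) placements: rows * (cols-1) = 6 * 4 = 24
Advantage = Left - Right = 25 - 24 = 1

1


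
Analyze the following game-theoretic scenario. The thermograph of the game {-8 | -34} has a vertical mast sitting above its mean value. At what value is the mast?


Game = {-8 | -34}, a switch {a | b} with numbers a > b.
Its thermograph has left wall a - t and right wall b + t, which meet at t = (a - b)/2, where both equal (a + b)/2. So the mast (mean value) is at (a + b)/2.
Mean = (-8 + (-34))/2 = -42/2 = -21

-21


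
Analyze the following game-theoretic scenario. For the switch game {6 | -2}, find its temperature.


The game is {6 | -2}, a switch {a | b} with numbers a > b.
Cooling {a | b} by t gives {a - t | b + t}, which stops being hot when a - t = b + t, i.e. at t = (a - b)/2. So the temperature of a switch is (a - b)/2.
Temperature = (Left option - Right option) / 2
= (6 - (-2)) / 2
= 8 / 2
= 4

4


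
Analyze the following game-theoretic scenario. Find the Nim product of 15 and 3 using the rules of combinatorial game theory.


Nim multiplication is bilinear over XOR: (u XOR v) * w = (u*w) XOR (v*w).
So we split each operand into its bit components and XOR the pairwise Nim products.
15 = 1 + 2 + 4 + 8 (as XOR of powers of 2).
3 = 1 + 2 (as XOR of powers of 2).
Using the standard Nim-product table on single bits:
  2*2 = 3,   2*4 = 8,   2*8 = 12,
  4*4 = 6,   4*8 = 11,  8*8 = 13,
and  1*x = x (identity), k*l = l*k (commutative).
Pairwise Nim products:
  1 * 1 = 1
  1 * 2 = 2
  2 * 1 = 2
  2 * 2 = 3
  4 * 1 = 4
  4 * 2 = 8
  8 * 1 = 8
  8 * 2 = 12
XOR them: 1 XOR 2 XOR 2 XOR 3 XOR 4 XOR 8 XOR 8 XOR 12 = 10.
Result: 15 * 3 = 10 (in Nim).

10


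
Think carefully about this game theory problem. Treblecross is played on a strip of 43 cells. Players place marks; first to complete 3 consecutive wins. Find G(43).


Treblecross: place X on empty cells; 3-in-a-row wins.
Playing within two cells of an existing X lets the opponent win at once, so sensible play treats the cells i-2..i+2 around each X as dead. The player left with no safe cell loses, so this is a normal-play take-away game on strips of safe cells.
Placing X at cell i (0-indexed) of a strip of k safe cells leaves independent strips of sizes max(0, i-2) and max(0, k-i-3). Hence G(k) = mex{ G(max(0,i-2)) XOR G(max(0,k-i-3)) : 0 <= i < k }, with G(0) = 0.
G(1): splits (0,0):0^0=0 -> mex({0}) = 1
G(2): splits (0,0):0^0=0 -> mex({0}) = 1
G(3): splits (0,0):0^0=0 -> mex({0}) = 1
G(4): splits (0,1):0^1=1 (0,0):0^0=0 -> mex({0, 1}) = 2
G(5): splits (0,2):0^1=1 (0,1):0^1=1 (0,0):0^0=0 -> mex({0, 1}) = 2
G(6) = mex({1}) = 0
G(7) = mex({0, 1, 2}) = 3
G(8) = mex({0, 1, 2}) = 3
G(9) = mex({0, 2}) = 1
G(10) = mex({0, 2, 3}) = 1
G(11) = mex({0, 3}) = 1
G(12) = mex({1, 3}) = 0
G(13) = mex({0, 1, 2, 3}) = 4
G(14) = mex({0, 1, 2}) = 3
G(15) = mex({0, 1, 2}) = 3
G(16) = mex({0, 1, 2, 4}) = 3
G(17) = mex({0, 1, 3, 4}) = 2
G(18) = mex({0, 1, 3, 4}) = 2
G(19) = mex({0, 1, 3, 5}) = 2
G(20) = mex({0, 1, 2, 3, 5}) = 4
G(21) = mex({0, 1, 2, 3, 5}) = 4
G(22) = mex({1, 2, 6}) = 0
G(23) = mex({0, 1, 2, 3, 4, 6}) = 5
G(24) = mex({0, 1, 2, 3, 4}) = 5
G(25) = mex({0, 1, 3, 4, 7}) = 2
G(26) = mex({0, 1, 3, 4, 5, 7}) = 2
G(27) = mex({0, 1, 3, 5}) = 2
G(28) = mex({0, 1, 2, 5}) = 3
G(29) = mex({0, 1, 2, 4, 5, 6}) = 3
G(30) = mex({1, 2, 4, 6}) = 0
G(31) = mex({0, 1, 2, 3, 4, 6}) = 5
G(32) = mex({1, 2, 3, 4, 7}) = 0
G(33) = mex({0, 3, 7}) = 1
G(34) = mex({0, 2, 3, 5, 7}) = 1
G(35) = mex({0, 2, 3, 5, 6}) = 1
G(36) = mex({0, 1, 2, 5, 6}) = 3
G(37) = mex({0, 1, 2, 4, 5, 6}) = 3
G(38) = mex({0, 1, 2, 4}) = 3
G(39) = mex({0, 1, 2, 3, 4, 7}) = 5
G(40) = mex({0, 1, 2, 3, 4, 5, 7}) = 6
G(41) = mex({0, 1, 2, 3, 5, 7}) = 4
G(42) = mex({0, 1, 2, 3, 5, 6, 7}) = 4
G(43) = mex({0, 2, 3, 5, 6}) = 1
Therefore G(43) = 1.

1


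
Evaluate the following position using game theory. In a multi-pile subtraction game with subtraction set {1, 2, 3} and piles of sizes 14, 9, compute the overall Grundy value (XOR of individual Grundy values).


Subtraction set: {1, 2, 3}
For this subtraction set, G(n) = n mod 4 (period = max + 1 = 4).
Pile 1 (size 14): G(14) = 14 mod 4 = 2
Pile 2 (size 9): G(9) = 9 mod 4 = 1
Total Grundy value = XOR of all: 2 XOR 1 = 3

3


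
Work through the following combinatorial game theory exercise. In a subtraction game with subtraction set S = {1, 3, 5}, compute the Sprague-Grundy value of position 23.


The subtraction set is S = {1, 3, 5}.
G(k) = mex{ G(k - s) : s in S, s <= k }. We compute iteratively: G(0) = 0.
G(1) = mex({0}) = 1
G(2) = mex({1}) = 0
G(3) = mex({0}) = 1
G(4) = mex({1}) = 0
G(5) = mex({0}) = 1
G(6) = mex({1}) = 0
Observe that G(2)..G(6) = 0, 1, 0, 1, 0 repeats G(0)..G(4) = 0, 1, 0, 1, 0.
For k >= max(S) = 5, G(k) is determined by the previous 5 values G(k-5)..G(k-1); a window of 5 consecutive values has recurred shifted by 2, so by induction G(k + 2) = G(k) for all k >= 0: the sequence is periodic from the start with period 2.
One period: G(0..1) = 0, 1.
23 mod 2 = 1, so G(23) = G(1) = 1.

1


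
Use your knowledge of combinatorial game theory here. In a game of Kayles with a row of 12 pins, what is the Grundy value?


Kayles: a move removes 1 or 2 adjacent pins from a contiguous row.
Removing pins from a row of k leaves two independent rows (a, b) with a + b = k - 1 (one pin) or a + b = k - 2 (two pins); an end removal gives a = 0.
By Sprague-Grundy, G(k) = mex{ G(a) XOR G(b) } over all these splits. G(0) = 0.
G(1): splits (0,0):0^0=0 -> mex({0}) = 1
G(2): splits (0,1):0^1=1 (0,0):0^0=0 -> mex({0, 1}) = 2
G(3): splits (0,2):0^2=2 (1,1):1^1=0 (0,1):0^1=1 -> mex({0, 1, 2}) = 3
G(4): splits (0,3):0^3=3 (1,2):1^2=3 (0,2):0^2=2 (1,1):1^1=0 -> mex({0, 2, 3}) = 1
G(5): splits (0,4):0^1=1 (1,3):1^3=2 (2,2):2^2=0 (0,3):0^3=3 (1,2):1^2=3 -> mex({0, 1, 2, 3}) = 4
G(6) = mex({0, 1, 2, 4}) = 3
G(7) = mex({0, 1, 3, 4, 5}) = 2
G(8) = mex({0, 2, 3, 5, 6}) = 1
G(9) = mex({0, 1, 2, 3, 6, 7}) = 4
G(10) = mex({0, 1, 3, 4, 5, 7}) = 2
G(11) = mex({0, 1, 2, 3, 4, 5}) = 6
G(12) = mex({0, 1, 2, 3, 5, 6, 7}) = 4
Therefore G(12) = 4.

4


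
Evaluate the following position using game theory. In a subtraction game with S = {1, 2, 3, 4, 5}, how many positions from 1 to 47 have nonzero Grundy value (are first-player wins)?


Subtraction set S = {1, 2, 3, 4, 5}, so G(n) = n mod 6.
G(n) = 0 when n is a multiple of 6.
Multiples of 6 in [1, 47]: 7
N-positions (nonzero Grundy) = 47 - 7 = 40

40


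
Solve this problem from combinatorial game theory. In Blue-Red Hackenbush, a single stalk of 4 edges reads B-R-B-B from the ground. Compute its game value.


Edges (from ground): B-R-B-B
By Berlekamp's sign-expansion rule, a Blue-Red Hackenbush stalk has the value of the surreal number whose sign sequence is the edge sequence with B -> + and R -> -.
Sign sequence: +-++
Trace the sign expansion in the surreal number tree, starting from 0:
Edge 1: B (sign +) -> bounds (0, +inf), value = 1
Edge 2: R (sign -) -> bounds (0, 1), value = 1/2
Edge 3: B (sign +) -> bounds (1/2, 1), value = 3/4
Edge 4: B (sign +) -> bounds (3/4, 1), value = 7/8
Game value = 7/8

7/8


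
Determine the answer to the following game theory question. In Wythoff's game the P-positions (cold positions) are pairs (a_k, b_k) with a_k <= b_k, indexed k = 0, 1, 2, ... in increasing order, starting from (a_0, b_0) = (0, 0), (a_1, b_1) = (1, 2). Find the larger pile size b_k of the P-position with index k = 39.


By Wythoff's theorem, a_k = floor(k * phi) and b_k = floor(k * phi^2) = a_k + k, where phi = (1 + sqrt(5))/2 is the golden ratio.
phi = (1 + sqrt(5))/2 = 1.618034
phi^2 = phi + 1 = 2.618034
k = 39
k * phi^2 = 39 * 2.618034 = 102.103326
b_39 = floor(k * phi^2) = 102 (check: a_39 + k = 63 + 39 = 102)

102


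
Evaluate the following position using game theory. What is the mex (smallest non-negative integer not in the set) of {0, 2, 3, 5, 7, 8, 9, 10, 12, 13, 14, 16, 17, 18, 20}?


Set = {0, 2, 3, 5, 7, 8, 9, 10, 12, 13, 14, 16, 17, 18, 20}
0 is in the set.
1 is NOT in the set. This is the mex.
mex = 1

1


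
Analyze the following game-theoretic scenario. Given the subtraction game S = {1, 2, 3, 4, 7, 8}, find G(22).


The subtraction set is S = {1, 2, 3, 4, 7, 8}.
G(k) = mex{ G(k - s) : s in S, s <= k }. We compute iteratively: G(0) = 0.
G(1) = mex({0}) = 1
G(2) = mex({0, 1}) = 2
G(3) = mex({0, 1, 2}) = 3
G(4) = mex({0, 1, 2, 3}) = 4
G(5) = mex({1, 2, 3, 4}) = 0
G(6) = mex({0, 2, 3, 4}) = 1
G(7) = mex({0, 1, 3, 4}) = 2
G(8) = mex({0, 1, 2, 4}) = 3
G(9) = mex({0, 1, 2, 3}) = 4
G(10) = mex({1, 2, 3, 4}) = 0
G(11) = mex({0, 2, 3, 4}) = 1
G(12) = mex({0, 1, 3, 4}) = 2
Observe that G(5)..G(12) = 0, 1, 2, 3, 4, 0, 1, 2 repeats G(0)..G(7) = 0, 1, 2, 3, 4, 0, 1, 2.
For k >= max(S) = 8, G(k) is determined by the previous 8 values G(k-8)..G(k-1); a window of 8 consecutive values has recurred shifted by 5, so by induction G(k + 5) = G(k) for all k >= 0: the sequence is periodic from the start with period 5.
One period: G(0..4) = 0, 1, 2, 3, 4.
22 mod 5 = 2, so G(22) = G(2) = 2.

2


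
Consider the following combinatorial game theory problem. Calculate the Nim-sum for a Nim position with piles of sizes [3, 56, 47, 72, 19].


We need the XOR (exclusive or) of all pile sizes.
After XOR-ing pile 1 (size 3): 0 XOR 3 = 3
After XOR-ing pile 2 (size 56): 3 XOR 56 = 59
After XOR-ing pile 3 (size 47): 59 XOR 47 = 20
After XOR-ing pile 4 (size 72): 20 XOR 72 = 92
After XOR-ing pile 5 (size 19): 92 XOR 19 = 79
The Nim-value of this position is 79.

79


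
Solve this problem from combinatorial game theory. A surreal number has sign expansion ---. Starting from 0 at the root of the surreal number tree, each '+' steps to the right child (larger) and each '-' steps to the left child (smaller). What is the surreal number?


Sign expansion: ---
Rule: track bounds (lo, hi), initially (-inf, +inf). On '+', the current value becomes lo and we move to the simplest number in (value, hi): value + 1 if hi = +inf, otherwise the midpoint (value + hi)/2. On '-', the current value becomes hi and we move to value - 1 if lo = -inf, otherwise the midpoint (lo + value)/2.
Start at 0.
Step 1: sign = -, move left. Bounds: (-inf, 0). Value = -1
Step 2: sign = -, move left. Bounds: (-inf, -1). Value = -2
Step 3: sign = -, move left. Bounds: (-inf, -2). Value = -3
The surreal number with sign expansion --- is -3.

-3


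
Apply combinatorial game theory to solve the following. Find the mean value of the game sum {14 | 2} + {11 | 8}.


G1 = {14 | 2}, G2 = {11 | 8}
Each is a switch {a | b} with numbers a > b; its mean value is (a + b)/2, and mean value is additive over game sums: m(G1 + G2) = m(G1) + m(G2).
Mean of G1 = (14 + (2))/2 = 16/2 = 8
Mean of G2 = (11 + (8))/2 = 19/2 = 19/2
Mean of G1 + G2 = 8 + 19/2 = 35/2

35/2


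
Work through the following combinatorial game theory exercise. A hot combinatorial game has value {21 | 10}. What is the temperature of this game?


The game is {21 | 10}, a switch {a | b} with numbers a > b.
Cooling {a | b} by t gives {a - t | b + t}, which stops being hot when a - t = b + t, i.e. at t = (a - b)/2. So the temperature of a switch is (a - b)/2.
Temperature = (Left option - Right option) / 2
= (21 - (10)) / 2
= 11 / 2
= 11/2

11/2


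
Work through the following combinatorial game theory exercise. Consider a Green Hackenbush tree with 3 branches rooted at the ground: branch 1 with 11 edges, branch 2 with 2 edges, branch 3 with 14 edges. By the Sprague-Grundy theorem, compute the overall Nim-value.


The tree has 3 branches from the ground vertex.
In Green Hackenbush, the Nim-value of a simple path of length k is k.
Branch 1: length 11, Nim-value = 11
Branch 2: length 2, Nim-value = 2
Branch 3: length 14, Nim-value = 14
Total Nim-value = XOR of all branch values:
0 XOR 11 = 11
11 XOR 2 = 9
9 XOR 14 = 7
Nim-value of the tree = 7

7


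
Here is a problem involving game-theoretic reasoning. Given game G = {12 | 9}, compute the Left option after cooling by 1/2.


Original game: {12 | 9} (a switch {a | b} with a > b).
Cooling by t (for t below the temperature (a - b)/2 = 3/2) taxes each move by t: {a | b} cooled by t is {a - t | b + t}.
Cooling amount: t = 1/2
Cooled Left option: 12 - 1/2 = 23/2
Cooled Right option: 9 + 1/2 = 19/2
Cooled game: {23/2 | 19/2}
Left option = 23/2

23/2


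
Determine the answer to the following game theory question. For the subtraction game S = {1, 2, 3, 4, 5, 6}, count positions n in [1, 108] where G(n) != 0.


Subtraction set S = {1, 2, 3, 4, 5, 6}, so G(n) = n mod 7.
G(n) = 0 when n is a multiple of 7.
Multiples of 7 in [1, 108]: 15
N-positions (nonzero Grundy) = 108 - 15 = 93

93


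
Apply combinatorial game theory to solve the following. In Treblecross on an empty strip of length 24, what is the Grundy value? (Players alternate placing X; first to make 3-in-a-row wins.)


Treblecross: place X on empty cells; 3-in-a-row wins.
Playing within two cells of an existing X lets the opponent win at once, so sensible play treats the cells i-2..i+2 around each X as dead. The player left with no safe cell loses, so this is a normal-play take-away game on strips of safe cells.
Placing X at cell i (0-indexed) of a strip of k safe cells leaves independent strips of sizes max(0, i-2) and max(0, k-i-3). Hence G(k) = mex{ G(max(0,i-2)) XOR G(max(0,k-i-3)) : 0 <= i < k }, with G(0) = 0.
G(1): splits (0,0):0^0=0 -> mex({0}) = 1
G(2): splits (0,0):0^0=0 -> mex({0}) = 1
G(3): splits (0,0):0^0=0 -> mex({0}) = 1
G(4): splits (0,1):0^1=1 (0,0):0^0=0 -> mex({0, 1}) = 2
G(5): splits (0,2):0^1=1 (0,1):0^1=1 (0,0):0^0=0 -> mex({0, 1}) = 2
G(6) = mex({1}) = 0
G(7) = mex({0, 1, 2}) = 3
G(8) = mex({0, 1, 2}) = 3
G(9) = mex({0, 2}) = 1
G(10) = mex({0, 2, 3}) = 1
G(11) = mex({0, 3}) = 1
G(12) = mex({1, 3}) = 0
G(13) = mex({0, 1, 2, 3}) = 4
G(14) = mex({0, 1, 2}) = 3
G(15) = mex({0, 1, 2}) = 3
G(16) = mex({0, 1, 2, 4}) = 3
G(17) = mex({0, 1, 3, 4}) = 2
G(18) = mex({0, 1, 3, 4}) = 2
G(19) = mex({0, 1, 3, 5}) = 2
G(20) = mex({0, 1, 2, 3, 5}) = 4
G(21) = mex({0, 1, 2, 3, 5}) = 4
G(22) = mex({1, 2, 6}) = 0
G(23) = mex({0, 1, 2, 3, 4, 6}) = 5
G(24) = mex({0, 1, 2, 3, 4}) = 5
Therefore G(24) = 5.

5


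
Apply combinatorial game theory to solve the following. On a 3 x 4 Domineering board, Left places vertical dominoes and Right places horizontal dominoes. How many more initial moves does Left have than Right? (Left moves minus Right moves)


Board is 3 x 4 (rows x cols).
Left (vertical) placements: (rows-1) * cols = 2 * 4 = 8
Right (horizontal) placements: rows * (cols-1) = 3 * 3 = 9
Advantage = Left - Right = 8 - 9 = -1

-1


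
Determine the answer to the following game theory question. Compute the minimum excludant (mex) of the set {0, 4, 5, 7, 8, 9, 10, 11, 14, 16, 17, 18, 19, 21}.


Set = {0, 4, 5, 7, 8, 9, 10, 11, 14, 16, 17, 18, 19, 21}
0 is in the set.
1 is NOT in the set. This is the mex.
mex = 1

1


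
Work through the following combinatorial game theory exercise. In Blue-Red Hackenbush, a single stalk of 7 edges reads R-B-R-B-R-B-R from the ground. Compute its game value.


Edges (from ground): R-B-R-B-R-B-R
By Berlekamp's sign-expansion rule, a Blue-Red Hackenbush stalk has the value of the surreal number whose sign sequence is the edge sequence with B -> + and R -> -.
Sign sequence: -+-+-+-
Trace the sign expansion in the surreal number tree, starting from 0:
Edge 1: R (sign -) -> bounds (-inf, 0), value = -1
Edge 2: B (sign +) -> bounds (-1, 0), value = -1/2
Edge 3: R (sign -) -> bounds (-1, -1/2), value = -3/4
Edge 4: B (sign +) -> bounds (-3/4, -1/2), value = -5/8
Edge 5: R (sign -) -> bounds (-3/4, -5/8), value = -11/16
Edge 6: B (sign +) -> bounds (-11/16, -5/8), value = -21/32
Edge 7: R (sign -) -> bounds (-11/16, -21/32), value = -43/64
Game value = -43/64

-43/64


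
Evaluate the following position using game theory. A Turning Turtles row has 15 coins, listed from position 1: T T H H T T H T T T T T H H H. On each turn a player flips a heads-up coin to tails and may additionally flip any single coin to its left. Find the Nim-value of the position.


Coins: T T H H T T H T T T T T H H H
Key fact: a single head at position k behaves exactly like a Nim heap of size k (turning it to T and optionally flipping a coin at j < k corresponds to moving the heap from k to j, or to 0), and heads combine as a disjunctive sum (two heads at the same place would cancel, matching j XOR j = 0). So the Nim-value is the XOR of the 1-indexed positions of the heads.
Face-up positions (1-indexed): [3, 4, 7, 13, 14, 15]
XOR 0 with 3: 0 XOR 3 = 3
XOR 3 with 4: 3 XOR 4 = 7
XOR 7 with 7: 7 XOR 7 = 0
XOR 0 with 13: 0 XOR 13 = 13
XOR 13 with 14: 13 XOR 14 = 3
XOR 3 with 15: 3 XOR 15 = 12
Nim-value = 12

12


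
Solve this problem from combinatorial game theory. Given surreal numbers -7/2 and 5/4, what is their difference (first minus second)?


x = -7/2, y = 5/4
Converting to common denominator: 4
x = -14/4, y = 5/4
x - y = -7/2 - 5/4 = -19/4

-19/4


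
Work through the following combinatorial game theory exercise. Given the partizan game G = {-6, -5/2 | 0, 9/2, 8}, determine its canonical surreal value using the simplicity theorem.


Left options: {-6, -5/2}, max = -5/2
Right options: {0, 9/2, 8}, min = 0
All options are numbers and max(Left) < min(Right), so by the simplicity theorem the value is the simplest (earliest-born) number strictly between -5/2 and 0.
Integers -2 through -1 all lie strictly between -5/2 and 0.
Among integers, the simplest (lowest birthday = smallest |n|; 0 is born on day 0, +-n on day n) is -1.
No non-integer in the interval can be simpler: if x is a non-integer in the interval, then floor(x) or ceil(x) also lies in the interval (the interval contains an integer), and both are proper prefixes of x's sign expansion, i.e. born earlier. So the game value is -1.
Game value = -1

-1


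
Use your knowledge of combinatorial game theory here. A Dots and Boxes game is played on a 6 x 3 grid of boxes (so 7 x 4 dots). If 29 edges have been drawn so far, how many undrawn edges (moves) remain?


Grid: 6 x 3 boxes, i.e. 7 rows and 4 columns of dots.
Horizontal edges: (rows + 1) * cols = 7 * 3 = 21
Vertical edges: rows * (cols + 1) = 6 * 4 = 24
Total edges: 21 + 24 = 45
Edges drawn: 29
Remaining: 45 - 29 = 16

16


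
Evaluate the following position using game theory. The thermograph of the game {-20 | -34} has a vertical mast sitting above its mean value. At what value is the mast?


Game = {-20 | -34}, a switch {a | b} with numbers a > b.
Its thermograph has left wall a - t and right wall b + t, which meet at t = (a - b)/2, where both equal (a + b)/2. So the mast (mean value) is at (a + b)/2.
Mean = (-20 + (-34))/2 = -54/2 = -27

-27


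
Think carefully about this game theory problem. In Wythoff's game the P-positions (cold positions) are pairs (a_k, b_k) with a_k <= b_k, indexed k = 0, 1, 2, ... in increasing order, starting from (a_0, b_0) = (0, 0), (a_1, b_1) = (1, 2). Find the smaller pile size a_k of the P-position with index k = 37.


By Wythoff's theorem, a_k = floor(k * phi) and b_k = floor(k * phi^2) = a_k + k, where phi = (1 + sqrt(5))/2 is the golden ratio.
phi = (1 + sqrt(5))/2 = 1.618034
k = 37
k * phi = 37 * 1.618034 = 59.867258
a_37 = floor(k * phi) = 59

59


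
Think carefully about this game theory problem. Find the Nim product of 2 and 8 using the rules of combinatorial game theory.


Nim multiplication is bilinear over XOR: (u XOR v) * w = (u*w) XOR (v*w).
So we split each operand into its bit components and XOR the pairwise Nim products.
2 = 2 (as XOR of powers of 2).
8 = 8 (as XOR of powers of 2).
Using the standard Nim-product table on single bits:
  2*2 = 3,   2*4 = 8,   2*8 = 12,
  4*4 = 6,   4*8 = 11,  8*8 = 13,
and  1*x = x (identity), k*l = l*k (commutative).
Pairwise Nim products:
  2 * 8 = 12
XOR them: 12 = 12.
Result: 2 * 8 = 12 (in Nim).

12


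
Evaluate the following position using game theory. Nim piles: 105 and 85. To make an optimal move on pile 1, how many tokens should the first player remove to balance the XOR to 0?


Piles: 105 and 85
Current XOR: 105 XOR 85 = 60 (non-zero, so this is an N-position).
To make the XOR zero, we need to find a move that balances the piles.
For pile 1 (size 105): target = 105 XOR 60 = 85
We reduce pile 1 from 105 to 85.
Tokens removed: 105 - 85 = 20
Verification: 85 XOR 85 = 0

20


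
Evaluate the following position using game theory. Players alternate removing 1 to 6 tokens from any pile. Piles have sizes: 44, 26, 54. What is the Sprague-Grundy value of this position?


Subtraction set: {1, 2, 3, 4, 5, 6}
For this subtraction set, G(n) = n mod 7 (period = max + 1 = 7).
Pile 1 (size 44): G(44) = 44 mod 7 = 2
Pile 2 (size 26): G(26) = 26 mod 7 = 5
Pile 3 (size 54): G(54) = 54 mod 7 = 5
Total Grundy value = XOR of all: 2 XOR 5 XOR 5 = 2

2


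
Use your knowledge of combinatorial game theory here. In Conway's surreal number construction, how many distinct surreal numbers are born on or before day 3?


Day 0: {|} = 0 is born. Count = 1.
Day n: the number of surreal numbers born by day n is 2^(n+1) - 1.
By day 0: 2^1 - 1 = 1
By day 1: 2^2 - 1 = 3
By day 2: 2^3 - 1 = 7
By day 3: 2^4 - 1 = 15
By day 3: 15 surreal numbers.

15


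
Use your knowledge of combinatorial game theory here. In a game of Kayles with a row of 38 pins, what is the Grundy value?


Kayles: a move removes 1 or 2 adjacent pins from a contiguous row.
Removing pins from a row of k leaves two independent rows (a, b) with a + b = k - 1 (one pin) or a + b = k - 2 (two pins); an end removal gives a = 0.
By Sprague-Grundy, G(k) = mex{ G(a) XOR G(b) } over all these splits. G(0) = 0.
G(1): splits (0,0):0^0=0 -> mex({0}) = 1
G(2): splits (0,1):0^1=1 (0,0):0^0=0 -> mex({0, 1}) = 2
G(3): splits (0,2):0^2=2 (1,1):1^1=0 (0,1):0^1=1 -> mex({0, 1, 2}) = 3
G(4): splits (0,3):0^3=3 (1,2):1^2=3 (0,2):0^2=2 (1,1):1^1=0 -> mex({0, 2, 3}) = 1
G(5): splits (0,4):0^1=1 (1,3):1^3=2 (2,2):2^2=0 (0,3):0^3=3 (1,2):1^2=3 -> mex({0, 1, 2, 3}) = 4
G(6) = mex({0, 1, 2, 4}) = 3
G(7) = mex({0, 1, 3, 4, 5}) = 2
G(8) = mex({0, 2, 3, 5, 6}) = 1
G(9) = mex({0, 1, 2, 3, 6, 7}) = 4
G(10) = mex({0, 1, 3, 4, 5, 7}) = 2
G(11) = mex({0, 1, 2, 3, 4, 5}) = 6
G(12) = mex({0, 1, 2, 3, 5, 6, 7}) = 4
G(13) = mex({0, 2, 3, 4, 6, 7}) = 1
G(14) = mex({0, 1, 4, 5, 6, 7}) = 2
G(15) = mex({0, 1, 2, 3, 4, 5, 6}) = 7
G(16) = mex({0, 2, 3, 5, 6, 7}) = 1
G(17) = mex({0, 1, 2, 3, 5, 6, 7}) = 4
G(18) = mex({0, 1, 2, 4, 5, 6}) = 3
G(19) = mex({0, 1, 3, 4, 5, 7}) = 2
G(20) = mex({0, 2, 3, 4, 5, 6, 7}) = 1
G(21) = mex({0, 1, 2, 3, 5, 6, 7}) = 4
G(22) = mex({0, 1, 2, 3, 4, 5, 7}) = 6
G(23) = mex({0, 1, 2, 3, 4, 5, 6}) = 7
G(24) = mex({0, 1, 2, 3, 5, 6, 7}) = 4
G(25) = mex({0, 2, 3, 4, 6, 7}) = 1
G(26) = mex({0, 1, 3, 4, 5, 6, 7}) = 2
G(27) = mex({0, 1, 2, 3, 4, 5, 6, 7}) = 8
G(28) = mex({0, 1, 2, 3, 4, 6, 7, 8}) = 5
G(29) = mex({0, 1, 2, 3, 5, 6, 7, 8, 9}) = 4
G(30) = mex({0, 1, 2, 3, 4, 5, 6, 9, 10}) = 7
G(31) = mex({0, 1, 3, 4, 5, 7, 10, 11}) = 2
G(32) = mex({0, 2, 3, 4, 5, 6, 7, 9, 11}) = 1
G(33) = mex({0, 1, 2, 3, 4, 5, 6, 7, 9, 12}) = 8
G(34) = mex({0, 1, 2, 3, 4, 5, 7, 8, 11, 12}) = 6
G(35) = mex({0, 1, 2, 3, 4, 5, 6, 8, 9, 10, 11}) = 7
G(36) = mex({0, 1, 2, 3, 5, 6, 7, 9, 10}) = 4
G(37) = mex({0, 2, 3, 4, 6, 7, 9, 10, 11, 12}) = 1
G(38) = mex({0, 1, 3, 4, 5, 6, 7, 9, 10, 11, 12}) = 2
Therefore G(38) = 2.

2


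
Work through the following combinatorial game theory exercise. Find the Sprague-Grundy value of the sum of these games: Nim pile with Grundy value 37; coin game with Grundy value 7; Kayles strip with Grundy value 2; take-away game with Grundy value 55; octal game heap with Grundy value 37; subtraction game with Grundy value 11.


By the Sprague-Grundy theorem, the Grundy value of a sum of games is the XOR of individual Grundy values.
Nim pile: Grundy value = 37. Running XOR: 0 XOR 37 = 37
coin game: Grundy value = 7. Running XOR: 37 XOR 7 = 34
Kayles strip: Grundy value = 2. Running XOR: 34 XOR 2 = 32
take-away game: Grundy value = 55. Running XOR: 32 XOR 55 = 23
octal game heap: Grundy value = 37. Running XOR: 23 XOR 37 = 50
subtraction game: Grundy value = 11. Running XOR: 50 XOR 11 = 57
The combined Grundy value is 57.

57


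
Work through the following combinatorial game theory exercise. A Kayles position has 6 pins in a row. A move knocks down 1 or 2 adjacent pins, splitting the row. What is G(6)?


Kayles: a move removes 1 or 2 adjacent pins from a contiguous row.
Removing pins from a row of k leaves two independent rows (a, b) with a + b = k - 1 (one pin) or a + b = k - 2 (two pins); an end removal gives a = 0.
By Sprague-Grundy, G(k) = mex{ G(a) XOR G(b) } over all these splits. G(0) = 0.
G(1): splits (0,0):0^0=0 -> mex({0}) = 1
G(2): splits (0,1):0^1=1 (0,0):0^0=0 -> mex({0, 1}) = 2
G(3): splits (0,2):0^2=2 (1,1):1^1=0 (0,1):0^1=1 -> mex({0, 1, 2}) = 3
G(4): splits (0,3):0^3=3 (1,2):1^2=3 (0,2):0^2=2 (1,1):1^1=0 -> mex({0, 2, 3}) = 1
G(5): splits (0,4):0^1=1 (1,3):1^3=2 (2,2):2^2=0 (0,3):0^3=3 (1,2):1^2=3 -> mex({0, 1, 2, 3}) = 4
G(6) = mex({0, 1, 2, 4}) = 3
Therefore G(6) = 3.

3


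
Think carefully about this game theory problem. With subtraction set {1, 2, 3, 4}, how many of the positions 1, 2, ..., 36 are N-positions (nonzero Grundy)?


Subtraction set S = {1, 2, 3, 4}, so G(n) = n mod 5.
G(n) = 0 when n is a multiple of 5.
Multiples of 5 in [1, 36]: 7
N-positions (nonzero Grundy) = 36 - 7 = 29

29


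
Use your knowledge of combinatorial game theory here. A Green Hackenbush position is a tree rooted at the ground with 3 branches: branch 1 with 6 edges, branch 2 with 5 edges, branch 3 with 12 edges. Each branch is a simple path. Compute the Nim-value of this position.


The tree has 3 branches from the ground vertex.
In Green Hackenbush, the Nim-value of a simple path of length k is k.
Branch 1: length 6, Nim-value = 6
Branch 2: length 5, Nim-value = 5
Branch 3: length 12, Nim-value = 12
Total Nim-value = XOR of all branch values:
0 XOR 6 = 6
6 XOR 5 = 3
3 XOR 12 = 15
Nim-value of the tree = 15

15


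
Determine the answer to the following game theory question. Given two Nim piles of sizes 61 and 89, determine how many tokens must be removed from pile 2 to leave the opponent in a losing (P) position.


Piles: 61 and 89
Current XOR: 61 XOR 89 = 100 (non-zero, so this is an N-position).
To make the XOR zero, we need to find a move that balances the piles.
For pile 2 (size 89): target = 89 XOR 100 = 61
We reduce pile 2 from 89 to 61.
Tokens removed: 89 - 61 = 28
Verification: 61 XOR 61 = 0

28


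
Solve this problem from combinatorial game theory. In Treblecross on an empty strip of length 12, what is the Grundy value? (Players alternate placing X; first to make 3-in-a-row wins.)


Treblecross: place X on empty cells; 3-in-a-row wins.
Playing within two cells of an existing X lets the opponent win at once, so sensible play treats the cells i-2..i+2 around each X as dead. The player left with no safe cell loses, so this is a normal-play take-away game on strips of safe cells.
Placing X at cell i (0-indexed) of a strip of k safe cells leaves independent strips of sizes max(0, i-2) and max(0, k-i-3). Hence G(k) = mex{ G(max(0,i-2)) XOR G(max(0,k-i-3)) : 0 <= i < k }, with G(0) = 0.
G(1): splits (0,0):0^0=0 -> mex({0}) = 1
G(2): splits (0,0):0^0=0 -> mex({0}) = 1
G(3): splits (0,0):0^0=0 -> mex({0}) = 1
G(4): splits (0,1):0^1=1 (0,0):0^0=0 -> mex({0, 1}) = 2
G(5): splits (0,2):0^1=1 (0,1):0^1=1 (0,0):0^0=0 -> mex({0, 1}) = 2
G(6) = mex({1}) = 0
G(7) = mex({0, 1, 2}) = 3
G(8) = mex({0, 1, 2}) = 3
G(9) = mex({0, 2}) = 1
G(10) = mex({0, 2, 3}) = 1
G(11) = mex({0, 3}) = 1
G(12) = mex({1, 3}) = 0
Therefore G(12) = 0.

0


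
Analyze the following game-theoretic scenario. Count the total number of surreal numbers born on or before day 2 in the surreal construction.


Day 0: {|} = 0 is born. Count = 1.
Day n: the number of surreal numbers born by day n is 2^(n+1) - 1.
By day 0: 2^1 - 1 = 1
By day 1: 2^2 - 1 = 3
By day 2: 2^3 - 1 = 7
By day 2: 7 surreal numbers.

7


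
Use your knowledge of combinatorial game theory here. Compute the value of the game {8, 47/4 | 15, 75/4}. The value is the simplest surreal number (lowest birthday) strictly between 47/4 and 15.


Left options: {8, 47/4}, max = 47/4
Right options: {15, 75/4}, min = 15
All options are numbers and max(Left) < min(Right), so by the simplicity theorem the value is the simplest (earliest-born) number strictly between 47/4 and 15.
Integers 12 through 14 all lie strictly between 47/4 and 15.
Among integers, the simplest (lowest birthday = smallest |n|; 0 is born on day 0, +-n on day n) is 12.
No non-integer in the interval can be simpler: if x is a non-integer in the interval, then floor(x) or ceil(x) also lies in the interval (the interval contains an integer), and both are proper prefixes of x's sign expansion, i.e. born earlier. So the game value is 12.
Game value = 12

12


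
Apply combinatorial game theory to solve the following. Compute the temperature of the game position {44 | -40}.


The game is {44 | -40}, a switch {a | b} with numbers a > b.
Cooling {a | b} by t gives {a - t | b + t}, which stops being hot when a - t = b + t, i.e. at t = (a - b)/2. So the temperature of a switch is (a - b)/2.
Temperature = (Left option - Right option) / 2
= (44 - (-40)) / 2
= 84 / 2
= 42

42


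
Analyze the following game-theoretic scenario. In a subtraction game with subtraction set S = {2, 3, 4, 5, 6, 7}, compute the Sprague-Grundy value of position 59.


The subtraction set is S = {2, 3, 4, 5, 6, 7}.
G(k) = mex{ G(k - s) : s in S, s <= k }. We compute iteratively: G(0) = 0.
G(1) = mex({}) = 0
G(2) = mex({0}) = 1
G(3) = mex({0}) = 1
G(4) = mex({0, 1}) = 2
G(5) = mex({0, 1}) = 2
G(6) = mex({0, 1, 2}) = 3
G(7) = mex({0, 1, 2}) = 3
G(8) = mex({0, 1, 2, 3}) = 4
G(9) = mex({1, 2, 3}) = 0
G(10) = mex({1, 2, 3, 4}) = 0
G(11) = mex({0, 2, 3, 4}) = 1
G(12) = mex({0, 2, 3, 4}) = 1
G(13) = mex({0, 1, 3, 4}) = 2
G(14) = mex({0, 1, 3, 4}) = 2
G(15) = mex({0, 1, 2, 4}) = 3
Observe that G(9)..G(15) = 0, 0, 1, 1, 2, 2, 3 repeats G(0)..G(6) = 0, 0, 1, 1, 2, 2, 3.
For k >= max(S) = 7, G(k) is determined by the previous 7 values G(k-7)..G(k-1); a window of 7 consecutive values has recurred shifted by 9, so by induction G(k + 9) = G(k) for all k >= 0: the sequence is periodic from the start with period 9.
One period: G(0..8) = 0, 0, 1, 1, 2, 2, 3, 3, 4.
59 mod 9 = 5, so G(59) = G(5) = 2.

2


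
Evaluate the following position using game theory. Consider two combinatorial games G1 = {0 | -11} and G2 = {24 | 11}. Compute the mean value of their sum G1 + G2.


G1 = {0 | -11}, G2 = {24 | 11}
Each is a switch {a | b} with numbers a > b; its mean value is (a + b)/2, and mean value is additive over game sums: m(G1 + G2) = m(G1) + m(G2).
Mean of G1 = (0 + (-11))/2 = -11/2 = -11/2
Mean of G2 = (24 + (11))/2 = 35/2 = 35/2
Mean of G1 + G2 = -11/2 + 35/2 = 12

12


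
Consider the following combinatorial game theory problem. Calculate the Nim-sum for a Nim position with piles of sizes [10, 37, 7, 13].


We need the XOR (exclusive or) of all pile sizes.
After XOR-ing pile 1 (size 10): 0 XOR 10 = 10
After XOR-ing pile 2 (size 37): 10 XOR 37 = 47
After XOR-ing pile 3 (size 7): 47 XOR 7 = 40
After XOR-ing pile 4 (size 13): 40 XOR 13 = 37
The Nim-value of this position is 37.

37


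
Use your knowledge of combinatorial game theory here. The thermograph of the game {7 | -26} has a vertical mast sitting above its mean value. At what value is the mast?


Game = {7 | -26}, a switch {a | b} with numbers a > b.
Its thermograph has left wall a - t and right wall b + t, which meet at t = (a - b)/2, where both equal (a + b)/2. So the mast (mean value) is at (a + b)/2.
Mean = (7 + (-26))/2 = -19/2 = -19/2

-19/2


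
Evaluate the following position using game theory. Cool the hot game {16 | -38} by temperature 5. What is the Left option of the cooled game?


Original game: {16 | -38} (a switch {a | b} with a > b).
Cooling by t (for t below the temperature (a - b)/2 = 27) taxes each move by t: {a | b} cooled by t is {a - t | b + t}.
Cooling amount: t = 5
Cooled Left option: 16 - 5 = 11
Cooled Right option: -38 + 5 = -33
Cooled game: {11 | -33}
Left option = 11

11


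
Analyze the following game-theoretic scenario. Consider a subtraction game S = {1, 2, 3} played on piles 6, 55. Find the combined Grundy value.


Subtraction set: {1, 2, 3}
For this subtraction set, G(n) = n mod 4 (period = max + 1 = 4).
Pile 1 (size 6): G(6) = 6 mod 4 = 2
Pile 2 (size 55): G(55) = 55 mod 4 = 3
Total Grundy value = XOR of all: 2 XOR 3 = 1

1


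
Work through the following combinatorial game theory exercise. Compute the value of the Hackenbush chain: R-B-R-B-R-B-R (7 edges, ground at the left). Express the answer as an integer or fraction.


Edges (from ground): R-B-R-B-R-B-R
By Berlekamp's sign-expansion rule, a Blue-Red Hackenbush stalk has the value of the surreal number whose sign sequence is the edge sequence with B -> + and R -> -.
Sign sequence: -+-+-+-
Trace the sign expansion in the surreal number tree, starting from 0:
Edge 1: R (sign -) -> bounds (-inf, 0), value = -1
Edge 2: B (sign +) -> bounds (-1, 0), value = -1/2
Edge 3: R (sign -) -> bounds (-1, -1/2), value = -3/4
Edge 4: B (sign +) -> bounds (-3/4, -1/2), value = -5/8
Edge 5: R (sign -) -> bounds (-3/4, -5/8), value = -11/16
Edge 6: B (sign +) -> bounds (-11/16, -5/8), value = -21/32
Edge 7: R (sign -) -> bounds (-11/16, -21/32), value = -43/64
Game value = -43/64

-43/64


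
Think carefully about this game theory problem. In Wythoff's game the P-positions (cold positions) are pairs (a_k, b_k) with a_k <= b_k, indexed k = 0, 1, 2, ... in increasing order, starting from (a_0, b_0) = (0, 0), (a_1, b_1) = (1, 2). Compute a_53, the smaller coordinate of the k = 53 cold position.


By Wythoff's theorem, a_k = floor(k * phi) and b_k = floor(k * phi^2) = a_k + k, where phi = (1 + sqrt(5))/2 is the golden ratio.
phi = (1 + sqrt(5))/2 = 1.618034
k = 53
k * phi = 53 * 1.618034 = 85.755801
a_53 = floor(k * phi) = 85

85
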